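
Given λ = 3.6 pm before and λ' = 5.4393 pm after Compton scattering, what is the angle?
76.00°

First find the wavelength shift:
Δλ = λ' - λ = 5.4393 - 3.6 = 1.8393 pm

Using Δλ = λ_C(1 - cos θ), with λ_C = h/(m_e·c) ≈ 2.42631024 pm:
cos θ = 1 - Δλ/λ_C
cos θ = 1 - 1.8393/2.42631024
cos θ = 0.241935

θ = arccos(0.241935)
θ = 76.00°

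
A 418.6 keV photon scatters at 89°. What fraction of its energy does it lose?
0.4459 (or 44.59%)

Calculate initial and final photon energies:

Initial: E₀ = 418.6 keV → λ₀ = 2.9619 pm
Compton shift: Δλ = 2.3840 pm
Final wavelength: λ' = 5.3458 pm
Final energy: E' = 231.9264 keV

Fractional energy loss:
(E₀ - E')/E₀ = (418.6000 - 231.9264)/418.6000
= 186.6736/418.6000
= 0.4459
= 44.59%

(Intermediate values are shown rounded; full precision is carried through to the final answer.)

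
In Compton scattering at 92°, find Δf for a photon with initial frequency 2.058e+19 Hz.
3.026e+18 Hz (decrease)

Convert frequency to wavelength (c = 299792458 m/s):
λ₀ = c/f₀ = 299792458/2.058e+19 = 1.4567175e-11 m = 14.5672 pm

Calculate Compton shift:
Δλ = λ_C(1 - cos(92°)) = 2.5110 pm

Final wavelength:
λ' = λ₀ + Δλ = 14.5672 + 2.5110 = 17.0782 pm

Final frequency:
f' = c/λ' = 299792458/1.7078162e-11 = 1.7554141e+19 Hz

Frequency shift (decrease):
Δf = f₀ - f' = 2.058e+19 - 1.7554141e+19 = 3.026e+18 Hz

(Intermediate values are shown rounded; full precision is carried through to the final answer.)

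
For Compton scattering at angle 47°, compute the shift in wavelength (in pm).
0.7716 pm

Using the Compton scattering formula:
Δλ = λ_C(1 - cos θ)

where λ_C = h/(m_e·c) ≈ 2.4263 pm is the Compton wavelength of an electron.

For θ = 47°:
cos(47°) = 0.6820
1 - cos(47°) = 0.3180

Δλ = 2.4263 × 0.3180
Δλ = 0.7716 pm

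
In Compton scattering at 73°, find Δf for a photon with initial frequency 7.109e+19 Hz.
2.057e+19 Hz (decrease)

Convert frequency to wavelength (c = 299792458 m/s):
λ₀ = c/f₀ = 299792458/7.109e+19 = 4.2170834e-12 m = 4.2171 pm

Calculate Compton shift:
Δλ = λ_C(1 - cos(73°)) = 1.7169 pm

Final wavelength:
λ' = λ₀ + Δλ = 4.2171 + 1.7169 = 5.9340 pm

Final frequency:
f' = c/λ' = 299792458/5.9340092e-12 = 5.0521064e+19 Hz

Frequency shift (decrease):
Δf = f₀ - f' = 7.109e+19 - 5.0521064e+19 = 2.057e+19 Hz

(Intermediate values are shown rounded; full precision is carried through to the final answer.)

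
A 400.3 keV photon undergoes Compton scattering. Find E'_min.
155.9569 keV (at θ = 180°)

The scattered photon has minimum energy when its wavelength is maximum, i.e., when the Compton shift Δλ = λ_C(1 − cos θ) is maximum. This occurs at θ = 180° (backscattering), giving Δλ_max = 2λ_C = 4.8526 pm.

Initial wavelength: λ₀ = hc/E₀ = 3.0973 pm
Maximum final wavelength: λ'_max = λ₀ + 2λ_C = 3.0973 + 4.8526 = 7.9499 pm
Minimum final energy: E'_min = hc/λ'_max = 155.9569 keV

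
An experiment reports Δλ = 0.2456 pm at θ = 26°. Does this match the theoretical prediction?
Yes, consistent

Calculate the expected shift for θ = 26°:

Δλ_expected = λ_C(1 - cos(26°))
Δλ_expected = 2.4263 × (1 - cos(26°))
Δλ_expected = 2.4263 × 0.1012
Δλ_expected = 0.2456 pm

Given shift: 0.2456 pm
Expected shift: 0.2456 pm
Difference: 0.0000 pm

The values match. This is consistent with Compton scattering at the stated angle.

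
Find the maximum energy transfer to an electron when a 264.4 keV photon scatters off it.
134.4632 keV

Maximum energy transfer occurs at θ = 180° (backscattering).

Initial photon: E₀ = 264.4 keV → λ₀ = 4.6893 pm

Maximum Compton shift (at 180°):
Δλ_max = 2λ_C = 2 × 2.4263 = 4.8526 pm

Final wavelength:
λ' = 4.6893 + 4.8526 = 9.5419 pm

Minimum photon energy (maximum energy to electron):
E'_min = hc/λ' = 129.9368 keV

Maximum electron kinetic energy:
K_max = E₀ - E'_min = 264.4000 - 129.9368 = 134.4632 keV

(Intermediate values are shown rounded; full precision is carried through to the final answer.)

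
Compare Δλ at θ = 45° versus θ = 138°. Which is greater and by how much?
138° produces the larger shift by a factor of 5.951

Calculate both shifts using Δλ = λ_C(1 - cos θ):

For θ₁ = 45°:
Δλ₁ = 2.4263 × (1 - cos(45°))
Δλ₁ = 2.4263 × 0.2929
Δλ₁ = 0.7106 pm

For θ₂ = 138°:
Δλ₂ = 2.4263 × (1 - cos(138°))
Δλ₂ = 2.4263 × 1.7431
Δλ₂ = 4.2294 pm

The 138° angle produces the larger shift.
Ratio: 4.2294/0.7106 = 5.951

(Intermediate values are shown rounded; full precision is carried through to the final answer.)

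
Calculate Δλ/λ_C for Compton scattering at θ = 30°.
0.1340 λ_C

The Compton shift formula is:
Δλ = λ_C(1 - cos θ)

Dividing both sides by λ_C:
Δλ/λ_C = 1 - cos θ

For θ = 30°:
Δλ/λ_C = 1 - cos(30°)
Δλ/λ_C = 1 - 0.8660
Δλ/λ_C = 0.1340

This means the shift is 0.1340 × λ_C = 0.3251 pm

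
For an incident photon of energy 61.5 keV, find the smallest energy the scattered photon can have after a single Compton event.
49.5686 keV (at θ = 180°)

The scattered photon has minimum energy when its wavelength is maximum, i.e., when the Compton shift Δλ = λ_C(1 − cos θ) is maximum. This occurs at θ = 180° (backscattering), giving Δλ_max = 2λ_C = 4.8526 pm.

Initial wavelength: λ₀ = hc/E₀ = 20.1600 pm
Maximum final wavelength: λ'_max = λ₀ + 2λ_C = 20.1600 + 4.8526 = 25.0127 pm
Minimum final energy: E'_min = hc/λ'_max = 49.5686 keV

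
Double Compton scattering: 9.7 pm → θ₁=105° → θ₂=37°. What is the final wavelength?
13.2429 pm

Apply Compton shift twice:

First scattering at θ₁ = 105°:
Δλ₁ = λ_C(1 - cos(105°))
Δλ₁ = 2.4263 × 1.2588
Δλ₁ = 3.0543 pm

After first scattering:
λ₁ = 9.7 + 3.0543 = 12.7543 pm

Second scattering at θ₂ = 37°:
Δλ₂ = λ_C(1 - cos(37°))
Δλ₂ = 2.4263 × 0.2014
Δλ₂ = 0.4886 pm

Final wavelength:
λ₂ = 12.7543 + 0.4886 = 13.2429 pm

Total shift: Δλ_total = 3.0543 + 0.4886 = 3.5429 pm

(Intermediate values are shown rounded; full precision is carried through to the final answer.)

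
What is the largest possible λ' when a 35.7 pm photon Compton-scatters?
40.5526 pm (at θ = 180°)

The Compton shift is Δλ = λ_C(1 − cos θ).

Since cos θ ranges from −1 to 1, the factor (1 − cos θ) ranges from 0 to 2; the maximum shift occurs at θ = 180° (backscattering):
Δλ_max = 2λ_C = 2 × 2.4263 pm = 4.8526 pm

Maximum scattered wavelength:
λ'_max = λ₀ + Δλ_max = 35.7 + 4.8526 = 40.5526 pm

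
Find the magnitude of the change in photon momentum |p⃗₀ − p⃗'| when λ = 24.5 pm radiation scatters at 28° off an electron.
1.3014e-23 kg·m/s

Photon momentum magnitude is p = h/λ.

Initial momentum:
p₀ = h/λ = 6.6261e-34/2.4500e-11 = 2.7045e-23 kg·m/s

After scattering:
λ' = λ + Δλ = 24.5 + 0.2840 = 24.7840 pm
p' = h/λ' = 6.6261e-34/2.4784e-11 = 2.6735e-23 kg·m/s

Momentum is a vector; the scattered photon's direction makes angle θ = 28° with the incident direction. The magnitude of the vector change Δp⃗ = p⃗₀ − p⃗' is found from the law of cosines:
|Δp⃗|² = p₀² + p'² − 2p₀p'cos θ
|Δp⃗|² = (2.7045e-23)² + (2.6735e-23)² − 2·2.7045e-23·2.6735e-23·cos(28°)
|Δp⃗| = 1.3014e-23 kg·m/s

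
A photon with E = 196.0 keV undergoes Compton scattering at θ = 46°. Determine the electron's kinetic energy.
20.5485 keV

By energy conservation: K_e = E_initial - E_final

First find the scattered photon energy:
Initial wavelength: λ = hc/E = 6.3257 pm
Compton shift: Δλ = λ_C(1 - cos(46°)) = 0.7409 pm
Final wavelength: λ' = 6.3257 + 0.7409 = 7.0666 pm
Final photon energy: E' = hc/λ' = 175.4515 keV

Electron kinetic energy:
K_e = E - E' = 196.0000 - 175.4515 = 20.5485 keV

(Intermediate values are shown rounded; full precision is carried through to the final answer.)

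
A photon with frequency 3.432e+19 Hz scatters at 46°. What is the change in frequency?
2.683e+18 Hz (decrease)

Convert frequency to wavelength (c = 299792458 m/s):
λ₀ = c/f₀ = 299792458/3.432e+19 = 8.7352115e-12 m = 8.7352 pm

Calculate Compton shift:
Δλ = λ_C(1 - cos(46°)) = 0.7409 pm

Final wavelength:
λ' = λ₀ + Δλ = 8.7352 + 0.7409 = 9.4761 pm

Final frequency:
f' = c/λ' = 299792458/9.4760650e-12 = 3.1636809e+19 Hz

Frequency shift (decrease):
Δf = f₀ - f' = 3.432e+19 - 3.1636809e+19 = 2.683e+18 Hz

(Intermediate values are shown rounded; full precision is carried through to the final answer.)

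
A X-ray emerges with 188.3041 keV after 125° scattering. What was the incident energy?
448.2001 keV

Convert final energy to wavelength (hc ≈ 1239.842 keV·pm):
λ' = hc/E' = 1239.842 / 188.3041 = 6.5843 pm

Calculate the Compton shift:
Δλ = λ_C(1 - cos(125°))
Δλ = 2.4263 × (1 - cos(125°))
Δλ = 3.8180 pm

Initial wavelength:
λ = λ' - Δλ = 6.5843 - 3.8180 = 2.7663 pm

Initial energy:
E = hc/λ = 1239.842 / 2.7663 = 448.2001 keV

(Intermediate values are shown rounded; full precision is carried through to the final answer.)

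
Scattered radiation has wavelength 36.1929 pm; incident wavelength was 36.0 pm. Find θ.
23.00°

First find the wavelength shift:
Δλ = λ' - λ = 36.1929 - 36.0 = 0.1929 pm

Using Δλ = λ_C(1 - cos θ), with λ_C = h/(m_e·c) ≈ 2.42631024 pm:
cos θ = 1 - Δλ/λ_C
cos θ = 1 - 0.1929/2.42631024
cos θ = 0.920497

θ = arccos(0.920497)
θ = 23.00°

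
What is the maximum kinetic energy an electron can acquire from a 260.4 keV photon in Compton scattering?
131.4368 keV

Maximum energy transfer occurs at θ = 180° (backscattering).

Initial photon: E₀ = 260.4 keV → λ₀ = 4.7613 pm

Maximum Compton shift (at 180°):
Δλ_max = 2λ_C = 2 × 2.4263 = 4.8526 pm

Final wavelength:
λ' = 4.7613 + 4.8526 = 9.6139 pm

Minimum photon energy (maximum energy to electron):
E'_min = hc/λ' = 128.9632 keV

Maximum electron kinetic energy:
K_max = E₀ - E'_min = 260.4000 - 128.9632 = 131.4368 keV

(Intermediate values are shown rounded; full precision is carried through to the final answer.)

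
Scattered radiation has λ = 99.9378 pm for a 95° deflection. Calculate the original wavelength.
97.3000 pm

From λ' = λ + Δλ, we have λ = λ' - Δλ

First calculate the Compton shift:
Δλ = λ_C(1 - cos θ)
Δλ = 2.4263 × (1 - cos(95°))
Δλ = 2.4263 × 1.0872
Δλ = 2.6378 pm

Initial wavelength:
λ = λ' - Δλ
λ = 99.9378 - 2.6378
λ = 97.3000 pm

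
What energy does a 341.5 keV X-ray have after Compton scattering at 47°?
281.6448 keV

First convert energy to wavelength:
λ = hc/E, with hc ≈ 1239.842 keV·pm (i.e. 1239.842 eV·nm)

For E = 341.5 keV = 341500 eV:
λ = 1239.842 keV·pm / 341.5 keV
λ = 3.6306 pm

Calculate the Compton shift:
Δλ = λ_C(1 - cos(47°)) = 2.4263 × 0.3180
Δλ = 0.7716 pm

Final wavelength:
λ' = 3.6306 + 0.7716 = 4.4021 pm

Final energy:
E' = hc/λ' = 1239.842 / 4.4021 = 281.6448 keV

(Intermediate values are shown rounded; full precision is carried through to the final answer.)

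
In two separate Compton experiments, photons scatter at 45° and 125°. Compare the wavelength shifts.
125° produces the larger shift by a factor of 5.373

Calculate both shifts using Δλ = λ_C(1 - cos θ):

For θ₁ = 45°:
Δλ₁ = 2.4263 × (1 - cos(45°))
Δλ₁ = 2.4263 × 0.2929
Δλ₁ = 0.7106 pm

For θ₂ = 125°:
Δλ₂ = 2.4263 × (1 - cos(125°))
Δλ₂ = 2.4263 × 1.5736
Δλ₂ = 3.8180 pm

The 125° angle produces the larger shift.
Ratio: 3.8180/0.7106 = 5.373

(Intermediate values are shown rounded; full precision is carried through to the final answer.)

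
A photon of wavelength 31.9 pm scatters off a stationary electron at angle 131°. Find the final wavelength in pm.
35.9181 pm

Using the Compton scattering formula:
λ' = λ + Δλ = λ + λ_C(1 - cos θ)

Given:
- Initial wavelength λ = 31.9 pm
- Scattering angle θ = 131°
- Compton wavelength λ_C ≈ 2.4263 pm

Calculate the shift:
Δλ = 2.4263 × (1 - cos(131°))
Δλ = 2.4263 × 1.6561
Δλ = 4.0181 pm

Final wavelength:
λ' = 31.9 + 4.0181 = 35.9181 pm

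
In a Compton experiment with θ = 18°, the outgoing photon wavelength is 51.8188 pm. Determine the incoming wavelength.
51.7000 pm

From λ' = λ + Δλ, we have λ = λ' - Δλ

First calculate the Compton shift:
Δλ = λ_C(1 - cos θ)
Δλ = 2.4263 × (1 - cos(18°))
Δλ = 2.4263 × 0.0489
Δλ = 0.1188 pm

Initial wavelength:
λ = λ' - Δλ
λ = 51.8188 - 0.1188
λ = 51.7000 pm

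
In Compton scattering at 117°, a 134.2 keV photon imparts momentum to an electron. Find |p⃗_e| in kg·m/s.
1.0591e-22 kg·m/s

The electron is initially at rest, so by conservation of momentum:
p⃗_e = p⃗₀ − p⃗'  (incident photon momentum minus scattered photon momentum)

Photon momentum magnitudes (p = h/λ = E/c):
λ₀ = hc/E₀ = 9.2388 pm → p₀ = h/λ₀ = 7.1720e-23 kg·m/s
Δλ = λ_C(1 − cos 117°) = 3.5278 pm
λ' = 12.7666 pm → p' = h/λ' = 5.1902e-23 kg·m/s

The scattered photon makes angle θ = 117° with the incident direction, so by the law of cosines:
|p⃗_e|² = p₀² + p'² − 2p₀p'cos θ
|p⃗_e|² = (7.1720e-23)² + (5.1902e-23)² − 2·7.1720e-23·5.1902e-23·cos(117°)
|p⃗_e| = 1.0591e-22 kg·m/s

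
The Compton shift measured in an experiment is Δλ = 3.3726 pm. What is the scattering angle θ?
112.96°

From the Compton formula Δλ = λ_C(1 - cos θ), we can solve for θ:

cos θ = 1 - Δλ/λ_C

Given:
- Δλ = 3.3726 pm
- λ_C = h/(m_e·c) ≈ 2.42631024 pm

cos θ = 1 - 3.3726/2.42631024
cos θ = 1 - 1.390012
cos θ = -0.390012

θ = arccos(-0.390012)
θ = 112.96°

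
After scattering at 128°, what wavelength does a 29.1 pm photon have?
33.0201 pm

Using the Compton scattering formula:
λ' = λ + Δλ = λ + λ_C(1 - cos θ)

Given:
- Initial wavelength λ = 29.1 pm
- Scattering angle θ = 128°
- Compton wavelength λ_C ≈ 2.4263 pm

Calculate the shift:
Δλ = 2.4263 × (1 - cos(128°))
Δλ = 2.4263 × 1.6157
Δλ = 3.9201 pm

Final wavelength:
λ' = 29.1 + 3.9201 = 33.0201 pm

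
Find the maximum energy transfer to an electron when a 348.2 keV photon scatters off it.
200.8338 keV

Maximum energy transfer occurs at θ = 180° (backscattering).

Initial photon: E₀ = 348.2 keV → λ₀ = 3.5607 pm

Maximum Compton shift (at 180°):
Δλ_max = 2λ_C = 2 × 2.4263 = 4.8526 pm

Final wavelength:
λ' = 3.5607 + 4.8526 = 8.4133 pm

Minimum photon energy (maximum energy to electron):
E'_min = hc/λ' = 147.3662 keV

Maximum electron kinetic energy:
K_max = E₀ - E'_min = 348.2000 - 147.3662 = 200.8338 keV

(Intermediate values are shown rounded; full precision is carried through to the final answer.)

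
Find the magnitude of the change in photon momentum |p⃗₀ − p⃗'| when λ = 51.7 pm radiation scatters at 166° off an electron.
2.4365e-23 kg·m/s

Photon momentum magnitude is p = h/λ.

Initial momentum:
p₀ = h/λ = 6.6261e-34/5.1700e-11 = 1.2816e-23 kg·m/s

After scattering:
λ' = λ + Δλ = 51.7 + 4.7805 = 56.4805 pm
p' = h/λ' = 6.6261e-34/5.6481e-11 = 1.1732e-23 kg·m/s

Momentum is a vector; the scattered photon's direction makes angle θ = 166° with the incident direction. The magnitude of the vector change Δp⃗ = p⃗₀ − p⃗' is found from the law of cosines:
|Δp⃗|² = p₀² + p'² − 2p₀p'cos θ
|Δp⃗|² = (1.2816e-23)² + (1.1732e-23)² − 2·1.2816e-23·1.1732e-23·cos(166°)
|Δp⃗| = 2.4365e-23 kg·m/s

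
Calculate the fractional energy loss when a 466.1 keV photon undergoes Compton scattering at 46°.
0.2178 (or 21.78%)

Calculate initial and final photon energies:

Initial: E₀ = 466.1 keV → λ₀ = 2.6600 pm
Compton shift: Δλ = 0.7409 pm
Final wavelength: λ' = 3.4009 pm
Final energy: E' = 364.5642 keV

Fractional energy loss:
(E₀ - E')/E₀ = (466.1000 - 364.5642)/466.1000
= 101.5358/466.1000
= 0.2178
= 21.78%

(Intermediate values are shown rounded; full precision is carried through to the final answer.)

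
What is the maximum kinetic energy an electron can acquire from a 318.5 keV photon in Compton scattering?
176.7288 keV

Maximum energy transfer occurs at θ = 180° (backscattering).

Initial photon: E₀ = 318.5 keV → λ₀ = 3.8928 pm

Maximum Compton shift (at 180°):
Δλ_max = 2λ_C = 2 × 2.4263 = 4.8526 pm

Final wavelength:
λ' = 3.8928 + 4.8526 = 8.7454 pm

Minimum photon energy (maximum energy to electron):
E'_min = hc/λ' = 141.7712 keV

Maximum electron kinetic energy:
K_max = E₀ - E'_min = 318.5000 - 141.7712 = 176.7288 keV

(Intermediate values are shown rounded; full precision is carried through to the final answer.)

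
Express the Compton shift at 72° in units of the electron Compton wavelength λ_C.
0.6910 λ_C

The Compton shift formula is:
Δλ = λ_C(1 - cos θ)

Dividing both sides by λ_C:
Δλ/λ_C = 1 - cos θ

For θ = 72°:
Δλ/λ_C = 1 - cos(72°)
Δλ/λ_C = 1 - 0.3090
Δλ/λ_C = 0.6910

This means the shift is 0.6910 × λ_C = 1.6765 pm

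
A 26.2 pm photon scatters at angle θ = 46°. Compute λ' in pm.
26.9409 pm

Using the Compton scattering formula:
λ' = λ + Δλ = λ + λ_C(1 - cos θ)

Given:
- Initial wavelength λ = 26.2 pm
- Scattering angle θ = 46°
- Compton wavelength λ_C ≈ 2.4263 pm

Calculate the shift:
Δλ = 2.4263 × (1 - cos(46°))
Δλ = 2.4263 × 0.3053
Δλ = 0.7409 pm

Final wavelength:
λ' = 26.2 + 0.7409 = 26.9409 pm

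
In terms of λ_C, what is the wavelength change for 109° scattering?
1.3256 λ_C

The Compton shift formula is:
Δλ = λ_C(1 - cos θ)

Dividing both sides by λ_C:
Δλ/λ_C = 1 - cos θ

For θ = 109°:
Δλ/λ_C = 1 - cos(109°)
Δλ/λ_C = 1 - -0.3256
Δλ/λ_C = 1.3256

This means the shift is 1.3256 × λ_C = 3.2162 pm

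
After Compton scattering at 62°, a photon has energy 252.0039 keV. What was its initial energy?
341.2999 keV

Convert final energy to wavelength (hc ≈ 1239.842 keV·pm):
λ' = hc/E' = 1239.842 / 252.0039 = 4.9199 pm

Calculate the Compton shift:
Δλ = λ_C(1 - cos(62°))
Δλ = 2.4263 × (1 - cos(62°))
Δλ = 1.2872 pm

Initial wavelength:
λ = λ' - Δλ = 4.9199 - 1.2872 = 3.6327 pm

Initial energy:
E = hc/λ = 1239.842 / 3.6327 = 341.2999 keV

(Intermediate values are shown rounded; full precision is carried through to the final answer.)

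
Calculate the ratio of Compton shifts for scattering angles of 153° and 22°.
153° produces the larger shift by a factor of 25.970

Calculate both shifts using Δλ = λ_C(1 - cos θ):

For θ₁ = 22°:
Δλ₁ = 2.4263 × (1 - cos(22°))
Δλ₁ = 2.4263 × 0.0728
Δλ₁ = 0.1767 pm

For θ₂ = 153°:
Δλ₂ = 2.4263 × (1 - cos(153°))
Δλ₂ = 2.4263 × 1.8910
Δλ₂ = 4.5882 pm

The 153° angle produces the larger shift.
Ratio: 4.5882/0.1767 = 25.970

(Intermediate values are shown rounded; full precision is carried through to the final answer.)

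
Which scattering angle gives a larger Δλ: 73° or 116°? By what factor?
116° produces the larger shift by a factor of 2.033

Calculate both shifts using Δλ = λ_C(1 - cos θ):

For θ₁ = 73°:
Δλ₁ = 2.4263 × (1 - cos(73°))
Δλ₁ = 2.4263 × 0.7076
Δλ₁ = 1.7169 pm

For θ₂ = 116°:
Δλ₂ = 2.4263 × (1 - cos(116°))
Δλ₂ = 2.4263 × 1.4384
Δλ₂ = 3.4899 pm

The 116° angle produces the larger shift.
Ratio: 3.4899/1.7169 = 2.033

(Intermediate values are shown rounded; full precision is carried through to the final answer.)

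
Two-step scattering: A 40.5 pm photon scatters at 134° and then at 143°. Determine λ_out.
48.9758 pm

Apply Compton shift twice:

First scattering at θ₁ = 134°:
Δλ₁ = λ_C(1 - cos(134°))
Δλ₁ = 2.4263 × 1.6947
Δλ₁ = 4.1118 pm

After first scattering:
λ₁ = 40.5 + 4.1118 = 44.6118 pm

Second scattering at θ₂ = 143°:
Δλ₂ = λ_C(1 - cos(143°))
Δλ₂ = 2.4263 × 1.7986
Δλ₂ = 4.3640 pm

Final wavelength:
λ₂ = 44.6118 + 4.3640 = 48.9758 pm

Total shift: Δλ_total = 4.1118 + 4.3640 = 8.4758 pm

(Intermediate values are shown rounded; full precision is carried through to the final answer.)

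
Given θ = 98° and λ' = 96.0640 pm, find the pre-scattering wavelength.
93.3000 pm

From λ' = λ + Δλ, we have λ = λ' - Δλ

First calculate the Compton shift:
Δλ = λ_C(1 - cos θ)
Δλ = 2.4263 × (1 - cos(98°))
Δλ = 2.4263 × 1.1392
Δλ = 2.7640 pm

Initial wavelength:
λ = λ' - Δλ
λ = 96.0640 - 2.7640
λ = 93.3000 pm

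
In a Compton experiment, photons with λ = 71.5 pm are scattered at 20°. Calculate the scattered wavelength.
71.6463 pm

Using the Compton scattering formula:
λ' = λ + Δλ = λ + λ_C(1 - cos θ)

Given:
- Initial wavelength λ = 71.5 pm
- Scattering angle θ = 20°
- Compton wavelength λ_C ≈ 2.4263 pm

Calculate the shift:
Δλ = 2.4263 × (1 - cos(20°))
Δλ = 2.4263 × 0.0603
Δλ = 0.1463 pm

Final wavelength:
λ' = 71.5 + 0.1463 = 71.6463 pm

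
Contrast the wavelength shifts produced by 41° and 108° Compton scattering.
108° produces the larger shift by a factor of 5.337

Calculate both shifts using Δλ = λ_C(1 - cos θ):

For θ₁ = 41°:
Δλ₁ = 2.4263 × (1 - cos(41°))
Δλ₁ = 2.4263 × 0.2453
Δλ₁ = 0.5952 pm

For θ₂ = 108°:
Δλ₂ = 2.4263 × (1 - cos(108°))
Δλ₂ = 2.4263 × 1.3090
Δλ₂ = 3.1761 pm

The 108° angle produces the larger shift.
Ratio: 3.1761/0.5952 = 5.337

(Intermediate values are shown rounded; full precision is carried through to the final answer.)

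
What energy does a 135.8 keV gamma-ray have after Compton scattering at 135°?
93.4187 keV

First convert energy to wavelength:
λ = hc/E, with hc ≈ 1239.842 keV·pm (i.e. 1239.842 eV·nm)

For E = 135.8 keV = 135800 eV:
λ = 1239.842 keV·pm / 135.8 keV
λ = 9.1299 pm

Calculate the Compton shift:
Δλ = λ_C(1 - cos(135°)) = 2.4263 × 1.7071
Δλ = 4.1420 pm

Final wavelength:
λ' = 9.1299 + 4.1420 = 13.2719 pm

Final energy:
E' = hc/λ' = 1239.842 / 13.2719 = 93.4187 keV

(Intermediate values are shown rounded; full precision is carried through to the final answer.)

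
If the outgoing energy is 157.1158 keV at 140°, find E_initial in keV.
343.7998 keV

Convert final energy to wavelength (hc ≈ 1239.842 keV·pm):
λ' = hc/E' = 1239.842 / 157.1158 = 7.8913 pm

Calculate the Compton shift:
Δλ = λ_C(1 - cos(140°))
Δλ = 2.4263 × (1 - cos(140°))
Δλ = 4.2850 pm

Initial wavelength:
λ = λ' - Δλ = 7.8913 - 4.2850 = 3.6063 pm

Initial energy:
E = hc/λ = 1239.842 / 3.6063 = 343.7998 keV

(Intermediate values are shown rounded; full precision is carried through to the final answer.)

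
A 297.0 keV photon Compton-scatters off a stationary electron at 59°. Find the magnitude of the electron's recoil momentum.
1.4241e-22 kg·m/s

The electron is initially at rest, so by conservation of momentum:
p⃗_e = p⃗₀ − p⃗'  (incident photon momentum minus scattered photon momentum)

Photon momentum magnitudes (p = h/λ = E/c):
λ₀ = hc/E₀ = 4.1746 pm → p₀ = h/λ₀ = 1.5873e-22 kg·m/s
Δλ = λ_C(1 − cos 59°) = 1.1767 pm
λ' = 5.3512 pm → p' = h/λ' = 1.2382e-22 kg·m/s

The scattered photon makes angle θ = 59° with the incident direction, so by the law of cosines:
|p⃗_e|² = p₀² + p'² − 2p₀p'cos θ
|p⃗_e|² = (1.5873e-22)² + (1.2382e-22)² − 2·1.5873e-22·1.2382e-22·cos(59°)
|p⃗_e| = 1.4241e-22 kg·m/s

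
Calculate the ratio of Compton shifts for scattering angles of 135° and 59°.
135° produces the larger shift by a factor of 3.520

Calculate both shifts using Δλ = λ_C(1 - cos θ):

For θ₁ = 59°:
Δλ₁ = 2.4263 × (1 - cos(59°))
Δλ₁ = 2.4263 × 0.4850
Δλ₁ = 1.1767 pm

For θ₂ = 135°:
Δλ₂ = 2.4263 × (1 - cos(135°))
Δλ₂ = 2.4263 × 1.7071
Δλ₂ = 4.1420 pm

The 135° angle produces the larger shift.
Ratio: 4.1420/1.1767 = 3.520

(Intermediate values are shown rounded; full precision is carried through to the final answer.)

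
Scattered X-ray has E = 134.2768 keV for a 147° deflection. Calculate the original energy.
259.8000 keV

Convert final energy to wavelength (hc ≈ 1239.842 keV·pm):
λ' = hc/E' = 1239.842 / 134.2768 = 9.2335 pm

Calculate the Compton shift:
Δλ = λ_C(1 - cos(147°))
Δλ = 2.4263 × (1 - cos(147°))
Δλ = 4.4612 pm

Initial wavelength:
λ = λ' - Δλ = 9.2335 - 4.4612 = 4.7723 pm

Initial energy:
E = hc/λ = 1239.842 / 4.7723 = 259.8000 keV

(Intermediate values are shown rounded; full precision is carried through to the final answer.)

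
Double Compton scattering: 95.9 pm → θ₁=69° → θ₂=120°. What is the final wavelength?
101.0963 pm

Apply Compton shift twice:

First scattering at θ₁ = 69°:
Δλ₁ = λ_C(1 - cos(69°))
Δλ₁ = 2.4263 × 0.6416
Δλ₁ = 1.5568 pm

After first scattering:
λ₁ = 95.9 + 1.5568 = 97.4568 pm

Second scattering at θ₂ = 120°:
Δλ₂ = λ_C(1 - cos(120°))
Δλ₂ = 2.4263 × 1.5000
Δλ₂ = 3.6395 pm

Final wavelength:
λ₂ = 97.4568 + 3.6395 = 101.0963 pm

Total shift: Δλ_total = 1.5568 + 3.6395 = 5.1963 pm

(Intermediate values are shown rounded; full precision is carried through to the final answer.)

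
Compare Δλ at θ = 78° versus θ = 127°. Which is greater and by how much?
127° produces the larger shift by a factor of 2.022

Calculate both shifts using Δλ = λ_C(1 - cos θ):

For θ₁ = 78°:
Δλ₁ = 2.4263 × (1 - cos(78°))
Δλ₁ = 2.4263 × 0.7921
Δλ₁ = 1.9219 pm

For θ₂ = 127°:
Δλ₂ = 2.4263 × (1 - cos(127°))
Δλ₂ = 2.4263 × 1.6018
Δλ₂ = 3.8865 pm

The 127° angle produces the larger shift.
Ratio: 3.8865/1.9219 = 2.022

(Intermediate values are shown rounded; full precision is carried through to the final answer.)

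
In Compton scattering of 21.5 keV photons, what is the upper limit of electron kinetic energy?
1.6688 keV

Maximum energy transfer occurs at θ = 180° (backscattering).

Initial photon: E₀ = 21.5 keV → λ₀ = 57.6671 pm

Maximum Compton shift (at 180°):
Δλ_max = 2λ_C = 2 × 2.4263 = 4.8526 pm

Final wavelength:
λ' = 57.6671 + 4.8526 = 62.5197 pm

Minimum photon energy (maximum energy to electron):
E'_min = hc/λ' = 19.8312 keV

Maximum electron kinetic energy:
K_max = E₀ - E'_min = 21.5000 - 19.8312 = 1.6688 keV

(Intermediate values are shown rounded; full precision is carried through to the final answer.)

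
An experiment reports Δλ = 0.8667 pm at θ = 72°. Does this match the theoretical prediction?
No, inconsistent

Calculate the expected shift for θ = 72°:

Δλ_expected = λ_C(1 - cos(72°))
Δλ_expected = 2.4263 × (1 - cos(72°))
Δλ_expected = 2.4263 × 0.6910
Δλ_expected = 1.6765 pm

Given shift: 0.8667 pm
Expected shift: 1.6765 pm
Difference: 0.8098 pm

The values do not match. The given shift corresponds to θ ≈ 50.0°, not 72°.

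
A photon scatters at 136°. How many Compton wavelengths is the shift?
1.7193 λ_C

The Compton shift formula is:
Δλ = λ_C(1 - cos θ)

Dividing both sides by λ_C:
Δλ/λ_C = 1 - cos θ

For θ = 136°:
Δλ/λ_C = 1 - cos(136°)
Δλ/λ_C = 1 - -0.7193
Δλ/λ_C = 1.7193

This means the shift is 1.7193 × λ_C = 4.1717 pm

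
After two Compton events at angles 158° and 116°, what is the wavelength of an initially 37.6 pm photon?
45.7659 pm

Apply Compton shift twice:

First scattering at θ₁ = 158°:
Δλ₁ = λ_C(1 - cos(158°))
Δλ₁ = 2.4263 × 1.9272
Δλ₁ = 4.6759 pm

After first scattering:
λ₁ = 37.6 + 4.6759 = 42.2759 pm

Second scattering at θ₂ = 116°:
Δλ₂ = λ_C(1 - cos(116°))
Δλ₂ = 2.4263 × 1.4384
Δλ₂ = 3.4899 pm

Final wavelength:
λ₂ = 42.2759 + 3.4899 = 45.7659 pm

Total shift: Δλ_total = 4.6759 + 3.4899 = 8.1659 pm

(Intermediate values are shown rounded; full precision is carried through to the final answer.)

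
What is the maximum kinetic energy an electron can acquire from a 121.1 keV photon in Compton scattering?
38.9411 keV

Maximum energy transfer occurs at θ = 180° (backscattering).

Initial photon: E₀ = 121.1 keV → λ₀ = 10.2382 pm

Maximum Compton shift (at 180°):
Δλ_max = 2λ_C = 2 × 2.4263 = 4.8526 pm

Final wavelength:
λ' = 10.2382 + 4.8526 = 15.0908 pm

Minimum photon energy (maximum energy to electron):
E'_min = hc/λ' = 82.1589 keV

Maximum electron kinetic energy:
K_max = E₀ - E'_min = 121.1000 - 82.1589 = 38.9411 keV

(Intermediate values are shown rounded; full precision is carried through to the final answer.)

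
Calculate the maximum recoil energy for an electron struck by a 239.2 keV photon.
115.6594 keV

Maximum energy transfer occurs at θ = 180° (backscattering).

Initial photon: E₀ = 239.2 keV → λ₀ = 5.1833 pm

Maximum Compton shift (at 180°):
Δλ_max = 2λ_C = 2 × 2.4263 = 4.8526 pm

Final wavelength:
λ' = 5.1833 + 4.8526 = 10.0359 pm

Minimum photon energy (maximum energy to electron):
E'_min = hc/λ' = 123.5406 keV

Maximum electron kinetic energy:
K_max = E₀ - E'_min = 239.2000 - 123.5406 = 115.6594 keV

(Intermediate values are shown rounded; full precision is carried through to the final answer.)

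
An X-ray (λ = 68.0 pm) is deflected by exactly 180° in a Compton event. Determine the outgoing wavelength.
72.8526 pm

Using the Compton formula: λ' = λ + λ_C(1 − cos θ)

For θ = 180°, cos θ = -1 (exact) = -1.0000, so:
1 − cos 180° = 1 − (-1) = 2.0000

Δλ = λ_C × 2.0000 = 2.4263 × 2.0000 = 4.8526 pm

λ' = 68.0 + 4.8526 = 72.8526 pm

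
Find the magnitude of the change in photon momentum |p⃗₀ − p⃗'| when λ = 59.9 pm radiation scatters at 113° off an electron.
1.7960e-23 kg·m/s

Photon momentum magnitude is p = h/λ.

Initial momentum:
p₀ = h/λ = 6.6261e-34/5.9900e-11 = 1.1062e-23 kg·m/s

After scattering:
λ' = λ + Δλ = 59.9 + 3.3743 = 63.2743 pm
p' = h/λ' = 6.6261e-34/6.3274e-11 = 1.0472e-23 kg·m/s

Momentum is a vector; the scattered photon's direction makes angle θ = 113° with the incident direction. The magnitude of the vector change Δp⃗ = p⃗₀ − p⃗' is found from the law of cosines:
|Δp⃗|² = p₀² + p'² − 2p₀p'cos θ
|Δp⃗|² = (1.1062e-23)² + (1.0472e-23)² − 2·1.1062e-23·1.0472e-23·cos(113°)
|Δp⃗| = 1.7960e-23 kg·m/s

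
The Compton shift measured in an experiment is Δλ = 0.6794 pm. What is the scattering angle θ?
43.95°

From the Compton formula Δλ = λ_C(1 - cos θ), we can solve for θ:

cos θ = 1 - Δλ/λ_C

Given:
- Δλ = 0.6794 pm
- λ_C = h/(m_e·c) ≈ 2.42631024 pm

cos θ = 1 - 0.6794/2.42631024
cos θ = 1 - 0.280014
cos θ = 0.719986

θ = arccos(0.719986)
θ = 43.95°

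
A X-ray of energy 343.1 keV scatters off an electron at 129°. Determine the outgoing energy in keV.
163.8511 keV

First convert energy to wavelength:
λ = hc/E, with hc ≈ 1239.842 keV·pm (i.e. 1239.842 eV·nm)

For E = 343.1 keV = 343100 eV:
λ = 1239.842 keV·pm / 343.1 keV
λ = 3.6136 pm

Calculate the Compton shift:
Δλ = λ_C(1 - cos(129°)) = 2.4263 × 1.6293
Δλ = 3.9532 pm

Final wavelength:
λ' = 3.6136 + 3.9532 = 7.5669 pm

Final energy:
E' = hc/λ' = 1239.842 / 7.5669 = 163.8511 keV

(Intermediate values are shown rounded; full precision is carried through to the final answer.)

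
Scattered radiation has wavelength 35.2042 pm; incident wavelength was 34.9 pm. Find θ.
29.00°

First find the wavelength shift:
Δλ = λ' - λ = 35.2042 - 34.9 = 0.3042 pm

Using Δλ = λ_C(1 - cos θ), with λ_C = h/(m_e·c) ≈ 2.42631024 pm:
cos θ = 1 - Δλ/λ_C
cos θ = 1 - 0.3042/2.42631024
cos θ = 0.874624

θ = arccos(0.874624)
θ = 29.00°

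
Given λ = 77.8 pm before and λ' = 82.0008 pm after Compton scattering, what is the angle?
137.00°

First find the wavelength shift:
Δλ = λ' - λ = 82.0008 - 77.8 = 4.2008 pm

Using Δλ = λ_C(1 - cos θ), with λ_C = h/(m_e·c) ≈ 2.42631024 pm:
cos θ = 1 - Δλ/λ_C
cos θ = 1 - 4.2008/2.42631024
cos θ = -0.731353

θ = arccos(-0.731353)
θ = 137.00°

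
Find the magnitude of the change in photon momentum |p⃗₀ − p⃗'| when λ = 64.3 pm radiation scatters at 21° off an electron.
3.7512e-24 kg·m/s

Photon momentum magnitude is p = h/λ.

Initial momentum:
p₀ = h/λ = 6.6261e-34/6.4300e-11 = 1.0305e-23 kg·m/s

After scattering:
λ' = λ + Δλ = 64.3 + 0.1612 = 64.4612 pm
p' = h/λ' = 6.6261e-34/6.4461e-11 = 1.0279e-23 kg·m/s

Momentum is a vector; the scattered photon's direction makes angle θ = 21° with the incident direction. The magnitude of the vector change Δp⃗ = p⃗₀ − p⃗' is found from the law of cosines:
|Δp⃗|² = p₀² + p'² − 2p₀p'cos θ
|Δp⃗|² = (1.0305e-23)² + (1.0279e-23)² − 2·1.0305e-23·1.0279e-23·cos(21°)
|Δp⃗| = 3.7512e-24 kg·m/s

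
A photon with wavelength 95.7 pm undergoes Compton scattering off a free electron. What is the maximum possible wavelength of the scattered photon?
100.5526 pm (at θ = 180°)

The Compton shift is Δλ = λ_C(1 − cos θ).

Since cos θ ranges from −1 to 1, the factor (1 − cos θ) ranges from 0 to 2; the maximum shift occurs at θ = 180° (backscattering):
Δλ_max = 2λ_C = 2 × 2.4263 pm = 4.8526 pm

Maximum scattered wavelength:
λ'_max = λ₀ + Δλ_max = 95.7 + 4.8526 = 100.5526 pm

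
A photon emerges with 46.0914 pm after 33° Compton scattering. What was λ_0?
45.7000 pm

From λ' = λ + Δλ, we have λ = λ' - Δλ

First calculate the Compton shift:
Δλ = λ_C(1 - cos θ)
Δλ = 2.4263 × (1 - cos(33°))
Δλ = 2.4263 × 0.1613
Δλ = 0.3914 pm

Initial wavelength:
λ = λ' - Δλ
λ = 46.0914 - 0.3914
λ = 45.7000 pm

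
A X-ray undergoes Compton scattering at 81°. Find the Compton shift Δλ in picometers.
2.0468 pm

Using the Compton scattering formula:
Δλ = λ_C(1 - cos θ)

where λ_C = h/(m_e·c) ≈ 2.4263 pm is the Compton wavelength of an electron.

For θ = 81°:
cos(81°) = 0.1564
1 - cos(81°) = 0.8436

Δλ = 2.4263 × 0.8436
Δλ = 2.0468 pm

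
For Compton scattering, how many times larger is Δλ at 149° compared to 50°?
149° produces the larger shift by a factor of 5.199

Calculate both shifts using Δλ = λ_C(1 - cos θ):

For θ₁ = 50°:
Δλ₁ = 2.4263 × (1 - cos(50°))
Δλ₁ = 2.4263 × 0.3572
Δλ₁ = 0.8667 pm

For θ₂ = 149°:
Δλ₂ = 2.4263 × (1 - cos(149°))
Δλ₂ = 2.4263 × 1.8572
Δλ₂ = 4.5061 pm

The 149° angle produces the larger shift.
Ratio: 4.5061/0.8667 = 5.199

(Intermediate values are shown rounded; full precision is carried through to the final answer.)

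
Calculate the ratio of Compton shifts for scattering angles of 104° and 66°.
104° produces the larger shift by a factor of 2.093

Calculate both shifts using Δλ = λ_C(1 - cos θ):

For θ₁ = 66°:
Δλ₁ = 2.4263 × (1 - cos(66°))
Δλ₁ = 2.4263 × 0.5933
Δλ₁ = 1.4394 pm

For θ₂ = 104°:
Δλ₂ = 2.4263 × (1 - cos(104°))
Δλ₂ = 2.4263 × 1.2419
Δλ₂ = 3.0133 pm

The 104° angle produces the larger shift.
Ratio: 3.0133/1.4394 = 2.093

(Intermediate values are shown rounded; full precision is carried through to the final answer.)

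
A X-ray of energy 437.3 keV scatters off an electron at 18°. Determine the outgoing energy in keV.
419.7202 keV

First convert energy to wavelength:
λ = hc/E, with hc ≈ 1239.842 keV·pm (i.e. 1239.842 eV·nm)

For E = 437.3 keV = 437300 eV:
λ = 1239.842 keV·pm / 437.3 keV
λ = 2.8352 pm

Calculate the Compton shift:
Δλ = λ_C(1 - cos(18°)) = 2.4263 × 0.0489
Δλ = 0.1188 pm

Final wavelength:
λ' = 2.8352 + 0.1188 = 2.9540 pm

Final energy:
E' = hc/λ' = 1239.842 / 2.9540 = 419.7202 keV

(Intermediate values are shown rounded; full precision is carried through to the final answer.)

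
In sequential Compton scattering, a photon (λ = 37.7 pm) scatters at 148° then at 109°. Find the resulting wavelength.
45.4002 pm

Apply Compton shift twice:

First scattering at θ₁ = 148°:
Δλ₁ = λ_C(1 - cos(148°))
Δλ₁ = 2.4263 × 1.8480
Δλ₁ = 4.4839 pm

After first scattering:
λ₁ = 37.7 + 4.4839 = 42.1839 pm

Second scattering at θ₂ = 109°:
Δλ₂ = λ_C(1 - cos(109°))
Δλ₂ = 2.4263 × 1.3256
Δλ₂ = 3.2162 pm

Final wavelength:
λ₂ = 42.1839 + 3.2162 = 45.4002 pm

Total shift: Δλ_total = 4.4839 + 3.2162 = 7.7002 pm

(Intermediate values are shown rounded; full precision is carried through to the final answer.)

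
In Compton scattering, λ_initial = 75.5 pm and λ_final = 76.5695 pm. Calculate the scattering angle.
56.00°

First find the wavelength shift:
Δλ = λ' - λ = 76.5695 - 75.5 = 1.0695 pm

Using Δλ = λ_C(1 - cos θ), with λ_C = h/(m_e·c) ≈ 2.42631024 pm:
cos θ = 1 - Δλ/λ_C
cos θ = 1 - 1.0695/2.42631024
cos θ = 0.559207

θ = arccos(0.559207)
θ = 56.00°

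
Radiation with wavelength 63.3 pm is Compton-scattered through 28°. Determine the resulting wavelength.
63.5840 pm

Using the Compton scattering formula:
λ' = λ + Δλ = λ + λ_C(1 - cos θ)

Given:
- Initial wavelength λ = 63.3 pm
- Scattering angle θ = 28°
- Compton wavelength λ_C ≈ 2.4263 pm

Calculate the shift:
Δλ = 2.4263 × (1 - cos(28°))
Δλ = 2.4263 × 0.1171
Δλ = 0.2840 pm

Final wavelength:
λ' = 63.3 + 0.2840 = 63.5840 pm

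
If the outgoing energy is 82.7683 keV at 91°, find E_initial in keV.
99.1000 keV

Convert final energy to wavelength (hc ≈ 1239.842 keV·pm):
λ' = hc/E' = 1239.842 / 82.7683 = 14.9797 pm

Calculate the Compton shift:
Δλ = λ_C(1 - cos(91°))
Δλ = 2.4263 × (1 - cos(91°))
Δλ = 2.4687 pm

Initial wavelength:
λ = λ' - Δλ = 14.9797 - 2.4687 = 12.5110 pm

Initial energy:
E = hc/λ = 1239.842 / 12.5110 = 99.1000 keV

(Intermediate values are shown rounded; full precision is carried through to the final answer.)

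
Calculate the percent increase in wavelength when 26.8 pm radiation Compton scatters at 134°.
15.3424%

Calculate the Compton shift:
Δλ = λ_C(1 - cos(134°))
Δλ = 2.4263 × (1 - cos(134°))
Δλ = 2.4263 × 1.6947
Δλ = 4.1118 pm

Percentage change:
(Δλ/λ₀) × 100 = (4.1118/26.8) × 100
= 15.3424%

(Intermediate values are shown rounded; full precision is carried through to the final answer.)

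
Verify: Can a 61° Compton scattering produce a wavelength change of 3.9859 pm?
No, inconsistent

Calculate the expected shift for θ = 61°:

Δλ_expected = λ_C(1 - cos(61°))
Δλ_expected = 2.4263 × (1 - cos(61°))
Δλ_expected = 2.4263 × 0.5152
Δλ_expected = 1.2500 pm

Given shift: 3.9859 pm
Expected shift: 1.2500 pm
Difference: 2.7359 pm

The values do not match. The given shift corresponds to θ ≈ 130.0°, not 61°.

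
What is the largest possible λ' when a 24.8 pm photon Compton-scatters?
29.6526 pm (at θ = 180°)

The Compton shift is Δλ = λ_C(1 − cos θ).

Since cos θ ranges from −1 to 1, the factor (1 − cos θ) ranges from 0 to 2; the maximum shift occurs at θ = 180° (backscattering):
Δλ_max = 2λ_C = 2 × 2.4263 pm = 4.8526 pm

Maximum scattered wavelength:
λ'_max = λ₀ + Δλ_max = 24.8 + 4.8526 = 29.6526 pm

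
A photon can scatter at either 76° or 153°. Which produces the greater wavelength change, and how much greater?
153° produces the larger shift by a factor of 2.494

Calculate both shifts using Δλ = λ_C(1 - cos θ):

For θ₁ = 76°:
Δλ₁ = 2.4263 × (1 - cos(76°))
Δλ₁ = 2.4263 × 0.7581
Δλ₁ = 1.8393 pm

For θ₂ = 153°:
Δλ₂ = 2.4263 × (1 - cos(153°))
Δλ₂ = 2.4263 × 1.8910
Δλ₂ = 4.5882 pm

The 153° angle produces the larger shift.
Ratio: 4.5882/1.8393 = 2.494

(Intermediate values are shown rounded; full precision is carried through to the final answer.)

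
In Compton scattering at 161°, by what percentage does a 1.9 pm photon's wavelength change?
248.4438%

Calculate the Compton shift:
Δλ = λ_C(1 - cos(161°))
Δλ = 2.4263 × (1 - cos(161°))
Δλ = 2.4263 × 1.9455
Δλ = 4.7204 pm

Percentage change:
(Δλ/λ₀) × 100 = (4.7204/1.9) × 100
= 248.4438%

(Intermediate values are shown rounded; full precision is carried through to the final answer.)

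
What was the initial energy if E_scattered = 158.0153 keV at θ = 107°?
263.2000 keV

Convert final energy to wavelength (hc ≈ 1239.842 keV·pm):
λ' = hc/E' = 1239.842 / 158.0153 = 7.8463 pm

Calculate the Compton shift:
Δλ = λ_C(1 - cos(107°))
Δλ = 2.4263 × (1 - cos(107°))
Δλ = 3.1357 pm

Initial wavelength:
λ = λ' - Δλ = 7.8463 - 3.1357 = 4.7106 pm

Initial energy:
E = hc/λ = 1239.842 / 4.7106 = 263.2000 keV

(Intermediate values are shown rounded; full precision is carried through to the final answer.)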